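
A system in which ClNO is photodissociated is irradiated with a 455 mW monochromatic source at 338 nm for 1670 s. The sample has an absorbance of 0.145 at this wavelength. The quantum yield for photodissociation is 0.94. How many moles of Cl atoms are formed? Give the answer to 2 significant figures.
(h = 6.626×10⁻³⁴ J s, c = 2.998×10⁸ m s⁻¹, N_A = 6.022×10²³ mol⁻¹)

5.7×10⁻⁴ mol

Photon energy at 338 nm: hc/λ = (6.626×10⁻³⁴)(2.998×10⁸)/(338×10⁻⁹) = 5.877×10⁻¹⁹ J.
Energy delivered: (455 mW)(1670 s) = 759.9 J.
Photons incident: 759.9 / 5.877×10⁻¹⁹ = 1.293×10²¹, i.e. 1.293×10²¹/6.022×10²³ = 0.002147 mol.
Fraction absorbed: 1 − 10^(−0.145) = 0.2839.
Photons absorbed: 0.2839 × 0.002147 = 6.095×10⁻⁴ mol.
Product: Φ × n_abs = 0.94 × 6.095×10⁻⁴ = 5.729×10⁻⁴ mol.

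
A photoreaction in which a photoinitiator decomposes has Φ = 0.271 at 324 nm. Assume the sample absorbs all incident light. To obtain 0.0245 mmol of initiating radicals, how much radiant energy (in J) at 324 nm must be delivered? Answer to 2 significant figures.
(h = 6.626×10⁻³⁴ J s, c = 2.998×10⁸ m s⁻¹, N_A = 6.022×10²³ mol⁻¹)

Product: 0.0245 mmol = 2.45×10⁻⁵ mol.
Photons that must be absorbed: 2.45×10⁻⁵ / 0.271 = 9.041×10⁻⁵ mol.
Photon energy: hc/λ = 6.131×10⁻¹⁹ J; per mole, 3.692×10⁵ J mol⁻¹.
Energy required: 9.041×10⁻⁵ × 3.692×10⁵ = 33 J.

33 J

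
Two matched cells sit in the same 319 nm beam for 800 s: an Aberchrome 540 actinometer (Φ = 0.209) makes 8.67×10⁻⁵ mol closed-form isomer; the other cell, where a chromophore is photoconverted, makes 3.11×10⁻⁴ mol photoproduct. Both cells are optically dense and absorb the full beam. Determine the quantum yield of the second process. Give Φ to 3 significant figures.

Photons absorbed by the actinometer: 8.67×10⁻⁵ / 0.209 = 4.148×10⁻⁴ mol.
Φ(unknown) = 3.11×10⁻⁴ / 4.148×10⁻⁴ = 0.750.

Φ = 0.750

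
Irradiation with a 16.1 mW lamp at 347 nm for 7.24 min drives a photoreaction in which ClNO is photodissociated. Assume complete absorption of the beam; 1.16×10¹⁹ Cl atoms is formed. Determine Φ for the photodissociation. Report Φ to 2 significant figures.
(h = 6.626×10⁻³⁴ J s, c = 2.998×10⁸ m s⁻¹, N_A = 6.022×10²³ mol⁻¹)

Φ = 0.95

Product: 1.16×10¹⁹ / 6.022×10²³ = 1.926×10⁻⁵ mol.
Photon energy at 347 nm: hc/λ = (6.626×10⁻³⁴)(2.998×10⁸)/(347×10⁻⁹) = 5.725×10⁻¹⁹ J.
Energy delivered: (16.1 mW)(434.4 s) = 6.994 J.
Photons incident: 6.994 / 5.725×10⁻¹⁹ = 1.222×10¹⁹, i.e. 1.222×10¹⁹/6.022×10²³ = 2.029×10⁻⁵ mol.
Φ = 1.926×10⁻⁵ mol / 2.029×10⁻⁵ mol photons = 0.95.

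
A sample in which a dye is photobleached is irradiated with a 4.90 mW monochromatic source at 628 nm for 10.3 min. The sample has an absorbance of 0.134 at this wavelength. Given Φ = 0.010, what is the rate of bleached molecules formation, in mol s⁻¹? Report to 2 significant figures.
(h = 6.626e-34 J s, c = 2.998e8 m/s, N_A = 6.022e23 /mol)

Photon energy at 628 nm: hc/λ = (6.626e-34)(2.998e8)/(628e-9) = 3.163e-19 J.
Energy delivered: (4.90 mW)(618 s) = 3.028 J.
Photons incident: 3.028 / 3.163e-19 = 9.573e18, i.e. 9.573e18/6.022e23 = 1.590e-5 mol.
Fraction absorbed: 1 − 10^(−0.134) = 0.2655.
Photons absorbed: 0.2655 × 1.590e-5 = 4.221e-6 mol.
Product formed: 0.010 × 4.221e-6 = 4.221e-8 mol.
Rate: 4.221e-8 / 618 s = 6.8e-11 mol s⁻¹.

6.8e-11 mol s⁻¹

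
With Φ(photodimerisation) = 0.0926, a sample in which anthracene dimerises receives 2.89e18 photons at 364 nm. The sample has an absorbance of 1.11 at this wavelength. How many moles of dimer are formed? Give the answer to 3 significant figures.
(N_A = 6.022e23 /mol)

Moles of photons: 2.89e18 / 6.022e23 = 4.799e-6 mol.
Fraction absorbed: 1 − 10^(−1.11) = 0.9224.
Photons absorbed: 0.9224 × 4.799e-6 = 4.427e-6 mol.
Product: Φ × n_abs = 0.0926 × 4.427e-6 = 4.099e-7 mol.

4.10e-7 mol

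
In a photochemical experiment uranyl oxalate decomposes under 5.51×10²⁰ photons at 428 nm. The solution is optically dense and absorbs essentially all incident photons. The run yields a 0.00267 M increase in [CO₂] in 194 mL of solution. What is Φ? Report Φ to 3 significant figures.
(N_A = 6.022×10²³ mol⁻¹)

Φ = 0.566

Product: (0.00267 M)(0.194 L) = 5.180×10⁻⁴ mol.
Moles of photons: 5.51×10²⁰ / 6.022×10²³ = 9.150×10⁻⁴ mol.
Φ = 5.180×10⁻⁴ mol / 9.150×10⁻⁴ mol photons = 0.566.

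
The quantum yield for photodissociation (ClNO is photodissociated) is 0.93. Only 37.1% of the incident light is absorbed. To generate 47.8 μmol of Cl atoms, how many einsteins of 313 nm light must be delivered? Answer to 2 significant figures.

1.4×10⁻⁴ einstein

Product: 47.8 μmol = 4.78×10⁻⁵ mol.
Photons that must be absorbed: 4.78×10⁻⁵ / 0.93 = 5.140×10⁻⁵ mol.
Incident photons needed: 5.140×10⁻⁵ / 0.371 = 1.385×10⁻⁴ mol.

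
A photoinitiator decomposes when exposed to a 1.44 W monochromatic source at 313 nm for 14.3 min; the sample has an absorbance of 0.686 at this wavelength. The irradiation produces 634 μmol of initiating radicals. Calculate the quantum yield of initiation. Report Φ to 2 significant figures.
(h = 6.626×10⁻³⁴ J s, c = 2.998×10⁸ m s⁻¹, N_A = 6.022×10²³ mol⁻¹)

Φ = 0.25

Product: 634 μmol = 6.34×10⁻⁴ mol.
Photon energy at 313 nm: hc/λ = (6.626×10⁻³⁴)(2.998×10⁸)/(313×10⁻⁹) = 6.347×10⁻¹⁹ J.
Energy delivered: (1.44 W)(858 s) = 1236 J.
Photons incident: 1236 / 6.347×10⁻¹⁹ = 1.947×10²¹, i.e. 1.947×10²¹/6.022×10²³ = 0.003233 mol.
Fraction absorbed: 1 − 10^(−0.686) = 0.7939.
Photons absorbed: 0.7939 × 0.003233 = 0.002567 mol.
Φ = 6.34×10⁻⁴ mol / 0.002567 mol photons = 0.25.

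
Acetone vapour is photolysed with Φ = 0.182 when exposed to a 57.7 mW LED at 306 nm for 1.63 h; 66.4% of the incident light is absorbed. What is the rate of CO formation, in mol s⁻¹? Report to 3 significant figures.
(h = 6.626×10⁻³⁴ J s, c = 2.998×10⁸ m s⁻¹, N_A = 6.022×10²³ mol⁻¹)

1.78×10⁻⁸ mol s⁻¹

Photon energy at 306 nm: hc/λ = (6.626×10⁻³⁴)(2.998×10⁸)/(306×10⁻⁹) = 6.492×10⁻¹⁹ J.
Energy delivered: (57.7 mW)(5868 s) = 338.6 J.
Photons incident: 338.6 / 6.492×10⁻¹⁹ = 5.216×10²⁰, i.e. 5.216×10²⁰/6.022×10²³ = 8.662×10⁻⁴ mol.
Photons absorbed: 0.664 × 8.662×10⁻⁴ = 5.752×10⁻⁴ mol.
Product formed: 0.182 × 5.752×10⁻⁴ = 1.047×10⁻⁴ mol.
Rate: 1.047×10⁻⁴ / 5868 s = 1.78×10⁻⁸ mol s⁻¹.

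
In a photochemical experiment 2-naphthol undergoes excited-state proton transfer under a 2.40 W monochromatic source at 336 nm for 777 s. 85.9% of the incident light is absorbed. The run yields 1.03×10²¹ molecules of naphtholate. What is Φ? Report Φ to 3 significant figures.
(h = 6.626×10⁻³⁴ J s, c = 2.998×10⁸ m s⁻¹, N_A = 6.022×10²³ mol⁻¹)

Product: 1.03×10²¹ / 6.022×10²³ = 0.001710 mol.
Photon energy at 336 nm: hc/λ = (6.626×10⁻³⁴)(2.998×10⁸)/(336×10⁻⁹) = 5.912×10⁻¹⁹ J.
Energy delivered: (2.40 W)(777 s) = 1865 J.
Photons incident: 1865 / 5.912×10⁻¹⁹ = 3.155×10²¹, i.e. 3.155×10²¹/6.022×10²³ = 0.005239 mol.
Photons absorbed: 0.859 × 0.005239 = 0.004500 mol.
Φ = 0.001710 mol / 0.004500 mol photons = 0.380.

Φ = 0.380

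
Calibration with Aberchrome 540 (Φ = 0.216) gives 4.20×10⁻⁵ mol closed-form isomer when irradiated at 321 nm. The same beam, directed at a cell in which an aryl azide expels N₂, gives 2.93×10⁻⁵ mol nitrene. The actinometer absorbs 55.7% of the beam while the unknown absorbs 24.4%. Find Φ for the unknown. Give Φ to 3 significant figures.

Photons absorbed by the actinometer: 4.20×10⁻⁵ / 0.216 = 1.944×10⁻⁴ mol.
Incident flux: 1.944×10⁻⁴ / 0.557 = 3.490×10⁻⁴ einstein.
Absorbed by unknown: 0.244 × 3.490×10⁻⁴ = 8.516×10⁻⁵ mol.
Φ(unknown) = 2.93×10⁻⁵ / 8.516×10⁻⁵ = 0.344.

Φ = 0.344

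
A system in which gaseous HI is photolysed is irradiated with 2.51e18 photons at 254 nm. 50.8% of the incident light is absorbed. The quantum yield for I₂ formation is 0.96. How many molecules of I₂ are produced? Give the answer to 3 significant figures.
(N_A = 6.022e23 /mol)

Moles of photons: 2.51e18 / 6.022e23 = 4.168e-6 mol.
Photons absorbed: 0.508 × 4.168e-6 = 2.117e-6 mol.
Product: Φ × n_abs = 0.96 × 2.117e-6 = 2.032e-6 mol.
As a count: 2.032e-6 × 6.022e23 = 1.22e18.

1.22e18 molecules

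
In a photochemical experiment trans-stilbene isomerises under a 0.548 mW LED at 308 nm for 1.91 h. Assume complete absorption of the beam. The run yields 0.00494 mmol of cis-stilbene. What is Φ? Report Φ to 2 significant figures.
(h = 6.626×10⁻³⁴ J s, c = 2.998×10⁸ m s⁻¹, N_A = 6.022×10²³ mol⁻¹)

Φ = 0.51

Product: 0.00494 mmol = 4.94×10⁻⁶ mol.
Photon energy at 308 nm: hc/λ = (6.626×10⁻³⁴)(2.998×10⁸)/(308×10⁻⁹) = 6.450×10⁻¹⁹ J.
Energy delivered: (0.548 mW)(6876 s) = 3.768 J.
Photons incident: 3.768 / 6.450×10⁻¹⁹ = 5.842×10¹⁸, i.e. 5.842×10¹⁸/6.022×10²³ = 9.701×10⁻⁶ mol.
Φ = 4.94×10⁻⁶ mol / 9.701×10⁻⁶ mol photons = 0.51.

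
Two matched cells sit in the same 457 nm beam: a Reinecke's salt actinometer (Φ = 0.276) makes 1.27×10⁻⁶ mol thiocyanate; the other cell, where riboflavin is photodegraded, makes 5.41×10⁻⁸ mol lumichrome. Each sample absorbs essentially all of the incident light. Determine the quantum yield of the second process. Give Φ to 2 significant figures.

Φ = 0.012

Photons absorbed by the actinometer: 1.27×10⁻⁶ / 0.276 = 4.601×10⁻⁶ mol.
Φ(unknown) = 5.41×10⁻⁸ / 4.601×10⁻⁶ = 0.012.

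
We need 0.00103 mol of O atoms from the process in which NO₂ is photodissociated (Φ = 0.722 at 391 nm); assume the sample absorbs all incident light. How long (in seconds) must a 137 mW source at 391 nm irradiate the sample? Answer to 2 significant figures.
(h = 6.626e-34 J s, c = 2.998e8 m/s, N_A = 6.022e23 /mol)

t ≈ 3200 s

Photons that must be absorbed: 0.00103 / 0.722 = 0.001427 mol.
Photon energy: hc/λ = 5.080e-19 J; per mole, 3.059e5 J mol⁻¹.
Energy required: 0.001427 × 3.059e5 = 436.5 J.
Time: 436.5 J / 0.137 W = 3200 s.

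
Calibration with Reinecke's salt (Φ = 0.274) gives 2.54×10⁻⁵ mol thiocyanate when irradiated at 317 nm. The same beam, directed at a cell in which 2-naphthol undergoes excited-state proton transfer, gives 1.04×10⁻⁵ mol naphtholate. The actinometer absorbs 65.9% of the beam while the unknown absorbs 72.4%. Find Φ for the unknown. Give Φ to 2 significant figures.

Φ = 0.10

Photons absorbed by the actinometer: 2.54×10⁻⁵ / 0.274 = 9.270×10⁻⁵ mol.
Incident flux: 9.270×10⁻⁵ / 0.659 = 1.407×10⁻⁴ einstein.
Absorbed by unknown: 0.724 × 1.407×10⁻⁴ = 1.019×10⁻⁴ mol.
Φ(unknown) = 1.04×10⁻⁵ / 1.019×10⁻⁴ = 0.10.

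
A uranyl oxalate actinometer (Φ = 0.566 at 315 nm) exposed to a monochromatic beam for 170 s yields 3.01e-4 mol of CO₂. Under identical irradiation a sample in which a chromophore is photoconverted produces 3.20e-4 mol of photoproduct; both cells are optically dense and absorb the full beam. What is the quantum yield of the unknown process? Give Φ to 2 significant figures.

Photons absorbed by the actinometer: 3.01e-4 / 0.566 = 5.318e-4 mol.
Φ(unknown) = 3.20e-4 / 5.318e-4 = 0.60.

Φ = 0.60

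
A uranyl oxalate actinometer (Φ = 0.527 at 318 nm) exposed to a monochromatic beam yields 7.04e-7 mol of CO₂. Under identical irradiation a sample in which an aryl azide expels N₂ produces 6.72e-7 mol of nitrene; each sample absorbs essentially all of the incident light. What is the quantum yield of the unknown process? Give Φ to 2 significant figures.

Φ = 0.50

Photons absorbed by the actinometer: 7.04e-7 / 0.527 = 1.336e-6 mol.
Φ(unknown) = 6.72e-7 / 1.336e-6 = 0.50.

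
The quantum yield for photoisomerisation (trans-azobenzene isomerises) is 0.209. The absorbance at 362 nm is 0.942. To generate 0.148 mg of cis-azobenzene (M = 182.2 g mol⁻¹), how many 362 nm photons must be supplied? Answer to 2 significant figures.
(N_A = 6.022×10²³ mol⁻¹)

Product: 0.148 mg / 182.2 g mol⁻¹ = 8.123×10⁻⁷ mol.
Photons that must be absorbed: 8.123×10⁻⁷ / 0.209 = 3.887×10⁻⁶ mol.
Fraction absorbed: 1 − 10^(−0.942) = 0.8857.
Incident photons needed: 3.887×10⁻⁶ / 0.8857 = 4.389×10⁻⁶ mol.
Photon count: 4.389×10⁻⁶ × 6.022×10²³ = 2.6×10¹⁸.

2.6×10¹⁸ photons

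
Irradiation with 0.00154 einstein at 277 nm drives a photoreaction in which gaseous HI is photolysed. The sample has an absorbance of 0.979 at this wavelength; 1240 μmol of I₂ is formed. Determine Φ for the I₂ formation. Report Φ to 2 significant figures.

Product: 1240 μmol = 0.00124 mol.
Fraction absorbed: 1 − 10^(−0.979) = 0.8950.
Photons absorbed: 0.8950 × 0.00154 = 0.001378 mol.
Φ = 0.00124 mol / 0.001378 mol photons = 0.90.

Φ = 0.90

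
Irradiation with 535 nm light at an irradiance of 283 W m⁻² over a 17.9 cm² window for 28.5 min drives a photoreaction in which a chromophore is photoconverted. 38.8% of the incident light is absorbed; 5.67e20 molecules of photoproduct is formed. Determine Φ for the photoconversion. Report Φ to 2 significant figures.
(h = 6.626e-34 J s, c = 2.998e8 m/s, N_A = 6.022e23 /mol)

Product: 5.67e20 / 6.022e23 = 9.415e-4 mol.
Photon energy at 535 nm: hc/λ = (6.626e-34)(2.998e8)/(535e-9) = 3.713e-19 J.
Energy delivered: (283 W m⁻²)(17.9e-4 m²)(1710 s) = 866.2 J.
Photons incident: 866.2 / 3.713e-19 = 2.333e21, i.e. 2.333e21/6.022e23 = 0.003874 mol.
Photons absorbed: 0.388 × 0.003874 = 0.001503 mol.
Φ = 9.415e-4 mol / 0.001503 mol photons = 0.63.

Φ = 0.63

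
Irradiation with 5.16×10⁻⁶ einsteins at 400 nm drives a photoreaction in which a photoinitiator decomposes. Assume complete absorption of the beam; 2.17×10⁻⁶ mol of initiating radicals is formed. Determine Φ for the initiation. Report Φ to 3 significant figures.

Φ = 0.421

Φ = 2.17×10⁻⁶ mol / 5.16×10⁻⁶ mol photons = 0.421.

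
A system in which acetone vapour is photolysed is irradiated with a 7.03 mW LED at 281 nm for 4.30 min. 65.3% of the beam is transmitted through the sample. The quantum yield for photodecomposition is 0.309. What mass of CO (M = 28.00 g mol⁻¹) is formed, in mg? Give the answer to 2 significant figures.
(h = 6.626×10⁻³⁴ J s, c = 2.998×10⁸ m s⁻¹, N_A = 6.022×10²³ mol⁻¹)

Photon energy at 281 nm: hc/λ = (6.626×10⁻³⁴)(2.998×10⁸)/(281×10⁻⁹) = 7.069×10⁻¹⁹ J.
Energy delivered: (7.03 mW)(258 s) = 1.814 J.
Photons incident: 1.814 / 7.069×10⁻¹⁹ = 2.566×10¹⁸, i.e. 2.566×10¹⁸/6.022×10²³ = 4.261×10⁻⁶ mol.
Fraction absorbed: 1 − 65.3/100 = 0.3470.
Photons absorbed: 0.3470 × 4.261×10⁻⁶ = 1.479×10⁻⁶ mol.
Product: Φ × n_abs = 0.309 × 1.479×10⁻⁶ = 4.570×10⁻⁷ mol.
Mass: 4.570×10⁻⁷ × 28.00 = 1.280×10⁻⁵ g = 0.013 mg.

0.013 mg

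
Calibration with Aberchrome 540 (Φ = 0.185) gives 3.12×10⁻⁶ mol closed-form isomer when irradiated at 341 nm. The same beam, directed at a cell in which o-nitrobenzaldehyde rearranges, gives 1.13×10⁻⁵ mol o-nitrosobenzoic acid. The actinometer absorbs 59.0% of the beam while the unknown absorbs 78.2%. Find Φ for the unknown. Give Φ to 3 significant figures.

Photons absorbed by the actinometer: 3.12×10⁻⁶ / 0.185 = 1.686×10⁻⁵ mol.
Incident flux: 1.686×10⁻⁵ / 0.590 = 2.858×10⁻⁵ einstein.
Absorbed by unknown: 0.782 × 2.858×10⁻⁵ = 2.235×10⁻⁵ mol.
Φ(unknown) = 1.13×10⁻⁵ / 2.235×10⁻⁵ = 0.506.

Φ = 0.506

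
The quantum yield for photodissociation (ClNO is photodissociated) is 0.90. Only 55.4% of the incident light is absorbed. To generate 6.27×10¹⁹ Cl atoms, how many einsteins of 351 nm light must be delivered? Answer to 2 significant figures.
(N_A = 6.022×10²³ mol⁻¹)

Product: 6.27×10¹⁹ / 6.022×10²³ = 1.041×10⁻⁴ mol.
Photons that must be absorbed: 1.041×10⁻⁴ / 0.90 = 1.157×10⁻⁴ mol.
Incident photons needed: 1.157×10⁻⁴ / 0.554 = 2.088×10⁻⁴ mol.

2.1×10⁻⁴ einstein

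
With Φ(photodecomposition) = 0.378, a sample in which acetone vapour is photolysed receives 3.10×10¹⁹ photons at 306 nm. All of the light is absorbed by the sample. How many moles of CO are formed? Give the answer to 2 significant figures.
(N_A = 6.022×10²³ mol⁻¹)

1.9×10⁻⁵ mol

Moles of photons: 3.10×10¹⁹ / 6.022×10²³ = 5.148×10⁻⁵ mol.
Product: Φ × n_abs = 0.378 × 5.148×10⁻⁵ = 1.946×10⁻⁵ mol.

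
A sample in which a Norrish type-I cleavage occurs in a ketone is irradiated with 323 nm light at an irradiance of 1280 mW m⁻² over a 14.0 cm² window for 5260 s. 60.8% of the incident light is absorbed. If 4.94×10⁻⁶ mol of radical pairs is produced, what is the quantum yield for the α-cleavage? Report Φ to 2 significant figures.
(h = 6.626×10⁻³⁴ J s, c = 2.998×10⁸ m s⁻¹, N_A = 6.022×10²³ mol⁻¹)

Photon energy at 323 nm: hc/λ = (6.626×10⁻³⁴)(2.998×10⁸)/(323×10⁻⁹) = 6.150×10⁻¹⁹ J.
Energy delivered: (1280 mW m⁻²)(14.0×10⁻⁴ m²)(5260 s) = 9.426 J.
Photons incident: 9.426 / 6.150×10⁻¹⁹ = 1.533×10¹⁹, i.e. 1.533×10¹⁹/6.022×10²³ = 2.546×10⁻⁵ mol.
Photons absorbed: 0.608 × 2.546×10⁻⁵ = 1.548×10⁻⁵ mol.
Φ = 4.94×10⁻⁶ mol / 1.548×10⁻⁵ mol photons = 0.32.

Φ = 0.32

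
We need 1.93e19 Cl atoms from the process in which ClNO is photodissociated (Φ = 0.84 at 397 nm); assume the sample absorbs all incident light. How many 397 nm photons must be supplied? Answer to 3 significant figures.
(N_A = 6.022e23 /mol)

2.30e19 photons

Product: 1.93e19 / 6.022e23 = 3.205e-5 mol.
Photons that must be absorbed: 3.205e-5 / 0.84 = 3.815e-5 mol.
Photon count: 3.815e-5 × 6.022e23 = 2.30e19.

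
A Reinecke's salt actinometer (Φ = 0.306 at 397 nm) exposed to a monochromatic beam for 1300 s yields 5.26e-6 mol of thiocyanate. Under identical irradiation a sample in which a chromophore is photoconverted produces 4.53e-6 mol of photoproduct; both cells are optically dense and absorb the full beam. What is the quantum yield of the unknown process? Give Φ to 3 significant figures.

Φ = 0.264

Photons absorbed by the actinometer: 5.26e-6 / 0.306 = 1.719e-5 mol.
Φ(unknown) = 4.53e-6 / 1.719e-5 = 0.264.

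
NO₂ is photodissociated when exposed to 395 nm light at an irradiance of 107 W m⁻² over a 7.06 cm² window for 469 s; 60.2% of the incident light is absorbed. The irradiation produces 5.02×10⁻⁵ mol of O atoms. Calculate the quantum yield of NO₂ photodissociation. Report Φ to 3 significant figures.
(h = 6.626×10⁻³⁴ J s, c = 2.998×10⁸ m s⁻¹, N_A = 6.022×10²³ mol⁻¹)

Φ = 0.713

Photon energy at 395 nm: hc/λ = (6.626×10⁻³⁴)(2.998×10⁸)/(395×10⁻⁹) = 5.029×10⁻¹⁹ J.
Energy delivered: (107 W m⁻²)(7.06×10⁻⁴ m²)(469 s) = 35.43 J.
Photons incident: 35.43 / 5.029×10⁻¹⁹ = 7.045×10¹⁹, i.e. 7.045×10¹⁹/6.022×10²³ = 1.170×10⁻⁴ mol.
Photons absorbed: 0.602 × 1.170×10⁻⁴ = 7.043×10⁻⁵ mol.
Φ = 5.02×10⁻⁵ mol / 7.043×10⁻⁵ mol photons = 0.713.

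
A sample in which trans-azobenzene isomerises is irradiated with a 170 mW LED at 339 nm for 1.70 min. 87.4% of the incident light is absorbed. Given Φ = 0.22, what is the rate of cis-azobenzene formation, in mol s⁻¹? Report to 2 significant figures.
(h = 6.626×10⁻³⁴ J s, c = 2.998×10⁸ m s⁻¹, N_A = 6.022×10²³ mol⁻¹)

Photon energy at 339 nm: hc/λ = (6.626×10⁻³⁴)(2.998×10⁸)/(339×10⁻⁹) = 5.860×10⁻¹⁹ J.
Energy delivered: (170 mW)(102 s) = 17.34 J.
Photons incident: 17.34 / 5.860×10⁻¹⁹ = 2.959×10¹⁹, i.e. 2.959×10¹⁹/6.022×10²³ = 4.914×10⁻⁵ mol.
Photons absorbed: 0.874 × 4.914×10⁻⁵ = 4.295×10⁻⁵ mol.
Product formed: 0.22 × 4.295×10⁻⁵ = 9.449×10⁻⁶ mol.
Rate: 9.449×10⁻⁶ / 102 s = 9.3×10⁻⁸ mol s⁻¹.

9.3×10⁻⁸ mol s⁻¹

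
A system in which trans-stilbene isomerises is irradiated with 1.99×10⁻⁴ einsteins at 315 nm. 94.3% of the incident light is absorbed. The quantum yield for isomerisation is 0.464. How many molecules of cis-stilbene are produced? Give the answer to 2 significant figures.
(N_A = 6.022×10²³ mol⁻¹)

Photons absorbed: 0.943 × 1.99×10⁻⁴ = 1.877×10⁻⁴ mol.
Product: Φ × n_abs = 0.464 × 1.877×10⁻⁴ = 8.709×10⁻⁵ mol.
As a count: 8.709×10⁻⁵ × 6.022×10²³ = 5.2×10¹⁹.

5.2×10¹⁹ molecules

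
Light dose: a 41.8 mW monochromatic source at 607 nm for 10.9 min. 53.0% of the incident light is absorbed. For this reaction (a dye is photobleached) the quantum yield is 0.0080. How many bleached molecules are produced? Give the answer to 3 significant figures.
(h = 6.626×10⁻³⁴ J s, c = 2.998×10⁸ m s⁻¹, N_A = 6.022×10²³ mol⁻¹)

3.54×10¹⁷ bleached molecules

Photon energy at 607 nm: hc/λ = (6.626×10⁻³⁴)(2.998×10⁸)/(607×10⁻⁹) = 3.273×10⁻¹⁹ J.
Energy delivered: (41.8 mW)(654 s) = 27.34 J.
Photons incident: 27.34 / 3.273×10⁻¹⁹ = 8.353×10¹⁹, i.e. 8.353×10¹⁹/6.022×10²³ = 1.387×10⁻⁴ mol.
Photons absorbed: 0.530 × 1.387×10⁻⁴ = 7.351×10⁻⁵ mol.
Product: Φ × n_abs = 0.0080 × 7.351×10⁻⁵ = 5.881×10⁻⁷ mol.
As a count: 5.881×10⁻⁷ × 6.022×10²³ = 3.54×10¹⁷.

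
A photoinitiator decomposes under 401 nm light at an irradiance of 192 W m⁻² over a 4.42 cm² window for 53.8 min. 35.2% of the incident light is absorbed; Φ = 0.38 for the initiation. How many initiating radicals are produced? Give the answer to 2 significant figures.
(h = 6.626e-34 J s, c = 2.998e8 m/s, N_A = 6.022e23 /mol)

7.4e19 initiating radicals

Photon energy at 401 nm: hc/λ = (6.626e-34)(2.998e8)/(401e-9) = 4.954e-19 J.
Energy delivered: (192 W m⁻²)(4.42e-4 m²)(3228 s) = 273.9 J.
Photons incident: 273.9 / 4.954e-19 = 5.529e20, i.e. 5.529e20/6.022e23 = 9.181e-4 mol.
Photons absorbed: 0.352 × 9.181e-4 = 3.232e-4 mol.
Product: Φ × n_abs = 0.38 × 3.232e-4 = 1.228e-4 mol.
As a count: 1.228e-4 × 6.022e23 = 7.4e19.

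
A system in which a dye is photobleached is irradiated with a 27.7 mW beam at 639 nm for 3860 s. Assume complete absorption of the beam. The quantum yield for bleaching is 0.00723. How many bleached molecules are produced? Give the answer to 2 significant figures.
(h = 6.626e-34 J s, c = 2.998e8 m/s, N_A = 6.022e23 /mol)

Photon energy at 639 nm: hc/λ = (6.626e-34)(2.998e8)/(639e-9) = 3.109e-19 J.
Energy delivered: (27.7 mW)(3860 s) = 106.9 J.
Photons incident: 106.9 / 3.109e-19 = 3.438e20, i.e. 3.438e20/6.022e23 = 5.709e-4 mol.
Product: Φ × n_abs = 0.00723 × 5.709e-4 = 4.128e-6 mol.
As a count: 4.128e-6 × 6.022e23 = 2.5e18.

2.5e18 bleached molecules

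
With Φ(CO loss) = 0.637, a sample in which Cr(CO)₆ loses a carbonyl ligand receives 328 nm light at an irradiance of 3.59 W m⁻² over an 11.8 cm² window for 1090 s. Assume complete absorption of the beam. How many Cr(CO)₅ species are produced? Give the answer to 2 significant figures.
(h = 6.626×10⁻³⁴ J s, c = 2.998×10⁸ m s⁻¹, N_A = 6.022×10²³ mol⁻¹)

4.9×10¹⁸ species

Photon energy at 328 nm: hc/λ = (6.626×10⁻³⁴)(2.998×10⁸)/(328×10⁻⁹) = 6.056×10⁻¹⁹ J.
Energy delivered: (3.59 W m⁻²)(11.8×10⁻⁴ m²)(1090 s) = 4.617 J.
Photons incident: 4.617 / 6.056×10⁻¹⁹ = 7.624×10¹⁸, i.e. 7.624×10¹⁸/6.022×10²³ = 1.266×10⁻⁵ mol.
Product: Φ × n_abs = 0.637 × 1.266×10⁻⁵ = 8.064×10⁻⁶ mol.
As a count: 8.064×10⁻⁶ × 6.022×10²³ = 4.9×10¹⁸.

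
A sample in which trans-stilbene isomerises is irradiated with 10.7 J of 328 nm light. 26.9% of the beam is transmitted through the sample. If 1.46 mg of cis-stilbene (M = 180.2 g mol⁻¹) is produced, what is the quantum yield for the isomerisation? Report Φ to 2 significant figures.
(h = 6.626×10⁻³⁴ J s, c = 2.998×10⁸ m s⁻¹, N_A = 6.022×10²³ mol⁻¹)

Φ = 0.38

Product: 1.46 mg / 180.2 g mol⁻¹ = 8.102×10⁻⁶ mol.
Photon energy at 328 nm: hc/λ = (6.626×10⁻³⁴)(2.998×10⁸)/(328×10⁻⁹) = 6.056×10⁻¹⁹ J.
Photons incident: 10.7 / 6.056×10⁻¹⁹ = 1.767×10¹⁹, i.e. 1.767×10¹⁹/6.022×10²³ = 2.934×10⁻⁵ mol.
Fraction absorbed: 1 − 26.9/100 = 0.7310.
Photons absorbed: 0.7310 × 2.934×10⁻⁵ = 2.145×10⁻⁵ mol.
Φ = 8.102×10⁻⁶ mol / 2.145×10⁻⁵ mol photons = 0.38.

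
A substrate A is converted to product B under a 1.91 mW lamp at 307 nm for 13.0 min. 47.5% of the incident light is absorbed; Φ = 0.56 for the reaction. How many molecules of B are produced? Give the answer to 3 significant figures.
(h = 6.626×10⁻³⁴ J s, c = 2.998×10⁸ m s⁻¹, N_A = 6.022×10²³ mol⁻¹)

6.12×10¹⁷ molecules

Photon energy at 307 nm: hc/λ = (6.626×10⁻³⁴)(2.998×10⁸)/(307×10⁻⁹) = 6.471×10⁻¹⁹ J.
Energy delivered: (1.91 mW)(780 s) = 1.490 J.
Photons incident: 1.490 / 6.471×10⁻¹⁹ = 2.303×10¹⁸, i.e. 2.303×10¹⁸/6.022×10²³ = 3.824×10⁻⁶ mol.
Photons absorbed: 0.475 × 3.824×10⁻⁶ = 1.816×10⁻⁶ mol.
Product: Φ × n_abs = 0.56 × 1.816×10⁻⁶ = 1.017×10⁻⁶ mol.
As a count: 1.017×10⁻⁶ × 6.022×10²³ = 6.12×10¹⁷.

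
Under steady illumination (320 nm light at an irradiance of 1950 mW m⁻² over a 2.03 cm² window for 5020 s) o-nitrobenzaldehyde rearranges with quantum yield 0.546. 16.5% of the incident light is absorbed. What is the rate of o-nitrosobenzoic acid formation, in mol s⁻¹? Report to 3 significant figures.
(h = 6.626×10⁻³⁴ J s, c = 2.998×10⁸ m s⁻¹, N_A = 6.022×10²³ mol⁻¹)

Photon energy at 320 nm: hc/λ = (6.626×10⁻³⁴)(2.998×10⁸)/(320×10⁻⁹) = 6.208×10⁻¹⁹ J.
Energy delivered: (1950 mW m⁻²)(2.03×10⁻⁴ m²)(5020 s) = 1.987 J.
Photons incident: 1.987 / 6.208×10⁻¹⁹ = 3.201×10¹⁸, i.e. 3.201×10¹⁸/6.022×10²³ = 5.316×10⁻⁶ mol.
Photons absorbed: 0.165 × 5.316×10⁻⁶ = 8.771×10⁻⁷ mol.
Product formed: 0.546 × 8.771×10⁻⁷ = 4.789×10⁻⁷ mol.
Rate: 4.789×10⁻⁷ / 5020 s = 9.54×10⁻¹¹ mol s⁻¹.

9.54×10⁻¹¹ mol s⁻¹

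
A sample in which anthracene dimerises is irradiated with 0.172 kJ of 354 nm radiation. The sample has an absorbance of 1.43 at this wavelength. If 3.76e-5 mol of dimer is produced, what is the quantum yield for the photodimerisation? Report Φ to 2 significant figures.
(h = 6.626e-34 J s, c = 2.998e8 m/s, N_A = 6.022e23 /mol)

Φ = 0.077

Photon energy at 354 nm: hc/λ = (6.626e-34)(2.998e8)/(354e-9) = 5.612e-19 J.
Incident energy: 0.172 kJ = 172 J.
Photons incident: 172 / 5.612e-19 = 3.065e20, i.e. 3.065e20/6.022e23 = 5.090e-4 mol.
Fraction absorbed: 1 − 10^(−1.43) = 0.9628.
Photons absorbed: 0.9628 × 5.090e-4 = 4.901e-4 mol.
Φ = 3.76e-5 mol / 4.901e-4 mol photons = 0.077.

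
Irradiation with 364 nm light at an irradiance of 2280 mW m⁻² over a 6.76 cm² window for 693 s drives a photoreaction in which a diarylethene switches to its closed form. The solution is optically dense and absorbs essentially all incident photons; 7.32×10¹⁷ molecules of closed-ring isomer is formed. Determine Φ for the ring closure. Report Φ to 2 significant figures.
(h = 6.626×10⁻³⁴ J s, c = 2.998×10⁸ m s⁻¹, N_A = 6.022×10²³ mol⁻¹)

Φ = 0.37

Product: 7.32×10¹⁷ / 6.022×10²³ = 1.216×10⁻⁶ mol.
Photon energy at 364 nm: hc/λ = (6.626×10⁻³⁴)(2.998×10⁸)/(364×10⁻⁹) = 5.457×10⁻¹⁹ J.
Energy delivered: (2280 mW m⁻²)(6.76×10⁻⁴ m²)(693 s) = 1.068 J.
Photons incident: 1.068 / 5.457×10⁻¹⁹ = 1.957×10¹⁸, i.e. 1.957×10¹⁸/6.022×10²³ = 3.250×10⁻⁶ mol.
Φ = 1.216×10⁻⁶ mol / 3.250×10⁻⁶ mol photons = 0.37.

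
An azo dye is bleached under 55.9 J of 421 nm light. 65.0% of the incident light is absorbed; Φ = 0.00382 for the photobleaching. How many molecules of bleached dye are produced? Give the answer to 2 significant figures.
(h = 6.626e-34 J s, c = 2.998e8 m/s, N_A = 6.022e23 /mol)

Photon energy at 421 nm: hc/λ = (6.626e-34)(2.998e8)/(421e-9) = 4.718e-19 J.
Photons incident: 55.9 / 4.718e-19 = 1.185e20, i.e. 1.185e20/6.022e23 = 1.968e-4 mol.
Photons absorbed: 0.650 × 1.968e-4 = 1.279e-4 mol.
Product: Φ × n_abs = 0.00382 × 1.279e-4 = 4.886e-7 mol.
As a count: 4.886e-7 × 6.022e23 = 2.9e17.

2.9e17 molecules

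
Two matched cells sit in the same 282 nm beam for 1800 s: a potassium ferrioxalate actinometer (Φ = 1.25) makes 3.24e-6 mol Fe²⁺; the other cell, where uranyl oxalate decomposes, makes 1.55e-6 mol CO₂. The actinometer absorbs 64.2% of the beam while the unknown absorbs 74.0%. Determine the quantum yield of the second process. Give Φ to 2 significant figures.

Photons absorbed by the actinometer: 3.24e-6 / 1.25 = 2.592e-6 mol.
Incident flux: 2.592e-6 / 0.642 = 4.037e-6 einstein.
Absorbed by unknown: 0.740 × 4.037e-6 = 2.987e-6 mol.
Φ(unknown) = 1.55e-6 / 2.987e-6 = 0.52.

Φ = 0.52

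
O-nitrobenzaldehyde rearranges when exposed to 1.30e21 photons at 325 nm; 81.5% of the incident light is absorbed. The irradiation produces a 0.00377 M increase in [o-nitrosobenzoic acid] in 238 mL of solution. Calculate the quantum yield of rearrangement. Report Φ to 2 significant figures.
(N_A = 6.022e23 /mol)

Φ = 0.51

Product: (0.00377 M)(0.238 L) = 8.973e-4 mol.
Moles of photons: 1.30e21 / 6.022e23 = 0.002159 mol.
Photons absorbed: 0.815 × 0.002159 = 0.001760 mol.
Φ = 8.973e-4 mol / 0.001760 mol photons = 0.51.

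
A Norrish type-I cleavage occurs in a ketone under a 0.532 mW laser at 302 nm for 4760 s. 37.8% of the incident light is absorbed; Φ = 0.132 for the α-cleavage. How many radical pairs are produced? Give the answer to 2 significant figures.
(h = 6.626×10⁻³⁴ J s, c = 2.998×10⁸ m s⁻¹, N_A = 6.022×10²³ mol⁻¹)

Photon energy at 302 nm: hc/λ = (6.626×10⁻³⁴)(2.998×10⁸)/(302×10⁻⁹) = 6.578×10⁻¹⁹ J.
Energy delivered: (0.532 mW)(4760 s) = 2.532 J.
Photons incident: 2.532 / 6.578×10⁻¹⁹ = 3.849×10¹⁸, i.e. 3.849×10¹⁸/6.022×10²³ = 6.392×10⁻⁶ mol.
Photons absorbed: 0.378 × 6.392×10⁻⁶ = 2.416×10⁻⁶ mol.
Product: Φ × n_abs = 0.132 × 2.416×10⁻⁶ = 3.189×10⁻⁷ mol.
As a count: 3.189×10⁻⁷ × 6.022×10²³ = 1.9×10¹⁷.

1.9×10¹⁷ radical pairs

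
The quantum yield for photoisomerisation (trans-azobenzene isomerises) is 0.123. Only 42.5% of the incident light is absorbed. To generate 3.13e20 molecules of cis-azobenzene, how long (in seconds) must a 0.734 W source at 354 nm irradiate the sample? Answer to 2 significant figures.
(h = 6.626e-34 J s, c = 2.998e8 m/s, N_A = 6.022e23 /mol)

t ≈ 4600 s

Product: 3.13e20 / 6.022e23 = 5.198e-4 mol.
Photons that must be absorbed: 5.198e-4 / 0.123 = 0.004226 mol.
Incident photons needed: 0.004226 / 0.425 = 0.009944 mol.
Photon energy: hc/λ = 5.612e-19 J; per mole, 3.380e5 J mol⁻¹.
Energy required: 0.009944 × 3.380e5 = 3361 J.
Time: 3361 J / 0.734 W = 4600 s.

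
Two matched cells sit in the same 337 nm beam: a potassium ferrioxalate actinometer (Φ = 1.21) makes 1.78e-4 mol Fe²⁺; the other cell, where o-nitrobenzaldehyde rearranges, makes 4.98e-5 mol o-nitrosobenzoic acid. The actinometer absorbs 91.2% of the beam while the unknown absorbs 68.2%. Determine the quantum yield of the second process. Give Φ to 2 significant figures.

Φ = 0.45

Photons absorbed by the actinometer: 1.78e-4 / 1.21 = 1.471e-4 mol.
Incident flux: 1.471e-4 / 0.912 = 1.613e-4 einstein.
Absorbed by unknown: 0.682 × 1.613e-4 = 1.100e-4 mol.
Φ(unknown) = 4.98e-5 / 1.100e-4 = 0.45.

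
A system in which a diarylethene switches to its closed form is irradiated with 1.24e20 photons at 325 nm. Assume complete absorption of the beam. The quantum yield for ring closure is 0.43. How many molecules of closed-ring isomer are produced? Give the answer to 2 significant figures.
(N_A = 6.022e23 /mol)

Moles of photons: 1.24e20 / 6.022e23 = 2.059e-4 mol.
Product: Φ × n_abs = 0.43 × 2.059e-4 = 8.854e-5 mol.
As a count: 8.854e-5 × 6.022e23 = 5.3e19.

5.3e19 molecules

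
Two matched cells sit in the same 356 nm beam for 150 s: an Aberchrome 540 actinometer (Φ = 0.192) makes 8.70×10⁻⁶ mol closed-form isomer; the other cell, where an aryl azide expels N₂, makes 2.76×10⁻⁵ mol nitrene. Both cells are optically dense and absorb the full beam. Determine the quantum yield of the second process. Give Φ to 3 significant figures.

Φ = 0.609

Photons absorbed by the actinometer: 8.70×10⁻⁶ / 0.192 = 4.531×10⁻⁵ mol.
Φ(unknown) = 2.76×10⁻⁵ / 4.531×10⁻⁵ = 0.609.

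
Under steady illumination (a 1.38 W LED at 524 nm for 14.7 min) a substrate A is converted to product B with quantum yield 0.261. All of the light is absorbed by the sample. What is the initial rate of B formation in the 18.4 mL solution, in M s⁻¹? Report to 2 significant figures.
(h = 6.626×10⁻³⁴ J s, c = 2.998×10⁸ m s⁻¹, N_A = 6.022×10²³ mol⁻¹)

8.6×10⁻⁵ M s⁻¹

Photon energy at 524 nm: hc/λ = (6.626×10⁻³⁴)(2.998×10⁸)/(524×10⁻⁹) = 3.791×10⁻¹⁹ J.
Energy delivered: (1.38 W)(882 s) = 1217 J.
Photons incident: 1217 / 3.791×10⁻¹⁹ = 3.210×10²¹, i.e. 3.210×10²¹/6.022×10²³ = 0.005330 mol.
Product formed: 0.261 × 0.005330 = 0.001391 mol.
Rate: 0.001391 mol / (882 s × 0.0184 L) = 8.6×10⁻⁵ M s⁻¹.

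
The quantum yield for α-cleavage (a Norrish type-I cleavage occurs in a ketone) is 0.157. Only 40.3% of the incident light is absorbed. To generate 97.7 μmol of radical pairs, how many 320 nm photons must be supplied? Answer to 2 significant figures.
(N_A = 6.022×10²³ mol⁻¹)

Product: 97.7 μmol = 9.77×10⁻⁵ mol.
Photons that must be absorbed: 9.77×10⁻⁵ / 0.157 = 6.223×10⁻⁴ mol.
Incident photons needed: 6.223×10⁻⁴ / 0.403 = 0.001544 mol.
Photon count: 0.001544 × 6.022×10²³ = 9.3×10²⁰.

9.3×10²⁰ photons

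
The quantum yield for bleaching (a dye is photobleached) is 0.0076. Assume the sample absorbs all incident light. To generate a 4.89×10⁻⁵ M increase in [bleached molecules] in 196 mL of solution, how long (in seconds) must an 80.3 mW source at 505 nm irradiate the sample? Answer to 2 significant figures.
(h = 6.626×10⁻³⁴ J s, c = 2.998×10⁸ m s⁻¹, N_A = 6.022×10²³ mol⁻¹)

t ≈ 3700 s

Product: (4.89×10⁻⁵ M)(0.196 L) = 9.584×10⁻⁶ mol.
Photons that must be absorbed: 9.584×10⁻⁶ / 0.0076 = 0.001261 mol.
Photon energy: hc/λ = 3.934×10⁻¹⁹ J; per mole, 2.369×10⁵ J mol⁻¹.
Energy required: 0.001261 × 2.369×10⁵ = 298.7 J.
Time: 298.7 J / 0.0803 W = 3700 s.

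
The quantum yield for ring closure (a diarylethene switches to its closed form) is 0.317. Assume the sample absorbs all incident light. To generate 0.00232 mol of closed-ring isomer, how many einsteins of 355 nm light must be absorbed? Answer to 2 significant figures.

0.0073 einstein

Photons that must be absorbed: 0.00232 / 0.317 = 0.007319 mol.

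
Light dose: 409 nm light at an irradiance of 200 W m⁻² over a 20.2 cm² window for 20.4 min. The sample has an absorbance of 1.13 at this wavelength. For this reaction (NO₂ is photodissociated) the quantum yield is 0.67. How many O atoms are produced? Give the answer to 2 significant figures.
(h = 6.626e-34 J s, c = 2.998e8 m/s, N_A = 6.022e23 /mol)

Photon energy at 409 nm: hc/λ = (6.626e-34)(2.998e8)/(409e-9) = 4.857e-19 J.
Energy delivered: (200 W m⁻²)(20.2e-4 m²)(1224 s) = 494.5 J.
Photons incident: 494.5 / 4.857e-19 = 1.018e21, i.e. 1.018e21/6.022e23 = 0.001690 mol.
Fraction absorbed: 1 − 10^(−1.13) = 0.9259.
Photons absorbed: 0.9259 × 0.001690 = 0.001565 mol.
Product: Φ × n_abs = 0.67 × 0.001565 = 0.001049 mol.
As a count: 0.001049 × 6.022e23 = 6.3e20.

6.3e20 atoms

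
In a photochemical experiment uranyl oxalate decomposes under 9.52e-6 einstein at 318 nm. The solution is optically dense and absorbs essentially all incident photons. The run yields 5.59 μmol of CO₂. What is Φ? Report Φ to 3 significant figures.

Φ = 0.587

Product: 5.59 μmol = 5.59e-6 mol.
Φ = 5.59e-6 mol / 9.52e-6 mol photons = 0.587.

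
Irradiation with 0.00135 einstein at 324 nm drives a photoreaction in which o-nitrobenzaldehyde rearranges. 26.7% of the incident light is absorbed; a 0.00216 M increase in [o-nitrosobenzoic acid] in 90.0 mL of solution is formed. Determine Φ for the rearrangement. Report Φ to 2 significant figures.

Product: (0.00216 M)(0.09 L) = 1.944×10⁻⁴ mol.
Photons absorbed: 0.267 × 0.00135 = 3.605×10⁻⁴ mol.
Φ = 1.944×10⁻⁴ mol / 3.605×10⁻⁴ mol photons = 0.54.

Φ = 0.54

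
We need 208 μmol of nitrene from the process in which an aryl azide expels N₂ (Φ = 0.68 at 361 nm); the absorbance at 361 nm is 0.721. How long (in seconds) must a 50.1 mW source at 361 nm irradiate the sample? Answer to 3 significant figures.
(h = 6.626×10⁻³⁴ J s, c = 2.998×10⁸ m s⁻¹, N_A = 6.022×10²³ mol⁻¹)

Product: 208 μmol = 2.08×10⁻⁴ mol.
Photons that must be absorbed: 2.08×10⁻⁴ / 0.68 = 3.059×10⁻⁴ mol.
Fraction absorbed: 1 − 10^(−0.721) = 0.8099.
Incident photons needed: 3.059×10⁻⁴ / 0.8099 = 3.777×10⁻⁴ mol.
Photon energy: hc/λ = 5.503×10⁻¹⁹ J; per mole, 3.314×10⁵ J mol⁻¹.
Energy required: 3.777×10⁻⁴ × 3.314×10⁵ = 125.2 J.
Time: 125.2 J / 0.0501 W = 2500 s.

t ≈ 2500 s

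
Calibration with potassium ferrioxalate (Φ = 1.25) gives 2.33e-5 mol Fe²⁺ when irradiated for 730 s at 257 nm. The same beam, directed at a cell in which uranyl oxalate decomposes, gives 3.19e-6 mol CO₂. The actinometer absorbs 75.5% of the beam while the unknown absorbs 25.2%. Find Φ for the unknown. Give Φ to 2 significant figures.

Photons absorbed by the actinometer: 2.33e-5 / 1.25 = 1.864e-5 mol.
Incident flux: 1.864e-5 / 0.755 = 2.469e-5 einstein.
Absorbed by unknown: 0.252 × 2.469e-5 = 6.222e-6 mol.
Φ(unknown) = 3.19e-6 / 6.222e-6 = 0.51.

Φ = 0.51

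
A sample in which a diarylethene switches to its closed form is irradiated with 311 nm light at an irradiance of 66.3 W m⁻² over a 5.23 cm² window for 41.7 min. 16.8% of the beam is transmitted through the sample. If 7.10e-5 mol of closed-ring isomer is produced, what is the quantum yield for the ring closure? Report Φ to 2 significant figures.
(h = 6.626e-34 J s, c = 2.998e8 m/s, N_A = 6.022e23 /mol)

Photon energy at 311 nm: hc/λ = (6.626e-34)(2.998e8)/(311e-9) = 6.387e-19 J.
Energy delivered: (66.3 W m⁻²)(5.23e-4 m²)(2502 s) = 86.76 J.
Photons incident: 86.76 / 6.387e-19 = 1.358e20, i.e. 1.358e20/6.022e23 = 2.255e-4 mol.
Fraction absorbed: 1 − 16.8/100 = 0.8320.
Photons absorbed: 0.8320 × 2.255e-4 = 1.876e-4 mol.
Φ = 7.10e-5 mol / 1.876e-4 mol photons = 0.38.

Φ = 0.38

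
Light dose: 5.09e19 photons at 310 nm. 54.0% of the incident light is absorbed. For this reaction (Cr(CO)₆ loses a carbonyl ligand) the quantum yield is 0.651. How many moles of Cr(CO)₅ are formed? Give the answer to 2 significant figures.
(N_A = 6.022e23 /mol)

3.0e-5 mol

Moles of photons: 5.09e19 / 6.022e23 = 8.452e-5 mol.
Photons absorbed: 0.540 × 8.452e-5 = 4.564e-5 mol.
Product: Φ × n_abs = 0.651 × 4.564e-5 = 2.971e-5 mol.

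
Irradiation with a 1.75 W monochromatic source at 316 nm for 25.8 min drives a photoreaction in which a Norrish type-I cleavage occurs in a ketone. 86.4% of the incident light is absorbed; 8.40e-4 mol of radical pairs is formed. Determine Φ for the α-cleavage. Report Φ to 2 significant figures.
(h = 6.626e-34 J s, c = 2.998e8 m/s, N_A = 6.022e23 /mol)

Photon energy at 316 nm: hc/λ = (6.626e-34)(2.998e8)/(316e-9) = 6.286e-19 J.
Energy delivered: (1.75 W)(1548 s) = 2709 J.
Photons incident: 2709 / 6.286e-19 = 4.310e21, i.e. 4.310e21/6.022e23 = 0.007157 mol.
Photons absorbed: 0.864 × 0.007157 = 0.006184 mol.
Φ = 8.40e-4 mol / 0.006184 mol photons = 0.14.

Φ = 0.14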